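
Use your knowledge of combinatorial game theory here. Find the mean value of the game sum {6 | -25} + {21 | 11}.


G1 = {6 | -25}, G2 = {21 | 11}
Each is a switch {a | b} with numbers a > b; its mean value is (a + b)/2, and mean value is additive over game sums: m(G1 + G2) = m(G1) + m(G2).
Mean of G1 = (6 + (-25))/2 = -19/2 = -19/2
Mean of G2 = (21 + (11))/2 = 32/2 = 16
Mean of G1 + G2 = -19/2 + 16 = 13/2

13/2


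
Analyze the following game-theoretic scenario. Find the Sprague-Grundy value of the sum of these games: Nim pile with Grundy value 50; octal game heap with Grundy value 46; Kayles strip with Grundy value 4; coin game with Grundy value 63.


By the Sprague-Grundy theorem, the Grundy value of a sum of games is the XOR of individual Grundy values.
Nim pile: Grundy value = 50. Running XOR: 0 XOR 50 = 50
octal game heap: Grundy value = 46. Running XOR: 50 XOR 46 = 28
Kayles strip: Grundy value = 4. Running XOR: 28 XOR 4 = 24
coin game: Grundy value = 63. Running XOR: 24 XOR 63 = 39
The combined Grundy value is 39.

39


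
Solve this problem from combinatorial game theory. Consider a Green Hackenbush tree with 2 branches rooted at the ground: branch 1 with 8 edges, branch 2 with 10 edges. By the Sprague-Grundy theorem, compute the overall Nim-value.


The tree has 2 branches from the ground vertex.
In Green Hackenbush, the Nim-value of a simple path of length k is k.
Branch 1: length 8, Nim-value = 8
Branch 2: length 10, Nim-value = 10
Total Nim-value = XOR of all branch values:
0 XOR 8 = 8
8 XOR 10 = 2
Nim-value of the tree = 2

2


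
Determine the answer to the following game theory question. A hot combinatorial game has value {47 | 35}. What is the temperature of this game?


The game is {47 | 35}, a switch {a | b} with numbers a > b.
Cooling {a | b} by t gives {a - t | b + t}, which stops being hot when a - t = b + t, i.e. at t = (a - b)/2. So the temperature of a switch is (a - b)/2.
Temperature = (Left option - Right option) / 2
= (47 - (35)) / 2
= 12 / 2
= 6

6


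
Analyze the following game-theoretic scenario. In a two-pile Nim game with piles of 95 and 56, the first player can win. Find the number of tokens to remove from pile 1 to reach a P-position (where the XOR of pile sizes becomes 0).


Piles: 95 and 56
Current XOR: 95 XOR 56 = 103 (non-zero, so this is an N-position).
To make the XOR zero, we need to find a move that balances the piles.
For pile 1 (size 95): target = 95 XOR 103 = 56
We reduce pile 1 from 95 to 56.
Tokens removed: 95 - 56 = 39
Verification: 56 XOR 56 = 0

39


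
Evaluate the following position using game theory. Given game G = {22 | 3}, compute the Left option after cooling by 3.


Original game: {22 | 3} (a switch {a | b} with a > b).
Cooling by t (for t below the temperature (a - b)/2 = 19/2) taxes each move by t: {a | b} cooled by t is {a - t | b + t}.
Cooling amount: t = 3
Cooled Left option: 22 - 3 = 19
Cooled Right option: 3 + 3 = 6
Cooled game: {19 | 6}
Left option = 19

19


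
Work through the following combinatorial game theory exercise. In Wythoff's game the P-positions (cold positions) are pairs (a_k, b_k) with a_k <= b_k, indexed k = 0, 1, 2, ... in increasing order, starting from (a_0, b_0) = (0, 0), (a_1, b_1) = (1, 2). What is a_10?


By Wythoff's theorem, a_k = floor(k * phi) and b_k = floor(k * phi^2) = a_k + k, where phi = (1 + sqrt(5))/2 is the golden ratio.
phi = (1 + sqrt(5))/2 = 1.618034
k = 10
k * phi = 10 * 1.618034 = 16.180340
a_10 = floor(k * phi) = 16

16


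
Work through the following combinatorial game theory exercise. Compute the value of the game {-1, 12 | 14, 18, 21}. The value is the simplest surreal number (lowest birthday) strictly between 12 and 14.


Left options: {-1, 12}, max = 12
Right options: {14, 18, 21}, min = 14
All options are numbers and max(Left) < min(Right), so by the simplicity theorem the value is the simplest (earliest-born) number strictly between 12 and 14.
The only integer strictly between 12 and 14 is 13.
No non-integer in the interval can be simpler: if x is a non-integer in the interval, then floor(x) or ceil(x) also lies in the interval (the interval contains an integer), and both are proper prefixes of x's sign expansion, i.e. born earlier. So the game value is 13.
Game value = 13

13


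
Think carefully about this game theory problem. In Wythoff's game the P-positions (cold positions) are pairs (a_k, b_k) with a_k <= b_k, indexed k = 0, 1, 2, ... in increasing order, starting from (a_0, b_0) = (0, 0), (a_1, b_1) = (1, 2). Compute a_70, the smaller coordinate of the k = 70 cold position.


By Wythoff's theorem, a_k = floor(k * phi) and b_k = floor(k * phi^2) = a_k + k, where phi = (1 + sqrt(5))/2 is the golden ratio.
phi = (1 + sqrt(5))/2 = 1.618034
k = 70
k * phi = 70 * 1.618034 = 113.262379
a_70 = floor(k * phi) = 113

113


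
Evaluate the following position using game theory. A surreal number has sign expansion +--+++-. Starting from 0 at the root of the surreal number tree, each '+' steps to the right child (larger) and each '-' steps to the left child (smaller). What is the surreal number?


Sign expansion: +--+++-
Rule: track bounds (lo, hi), initially (-inf, +inf). On '+', the current value becomes lo and we move to the simplest number in (value, hi): value + 1 if hi = +inf, otherwise the midpoint (value + hi)/2. On '-', the current value becomes hi and we move to value - 1 if lo = -inf, otherwise the midpoint (lo + value)/2.
Start at 0.
Step 1: sign = +, move right. Bounds: (0, +inf). Value = 1
Step 2: sign = -, move left. Bounds: (0, 1). Value = 1/2
Step 3: sign = -, move left. Bounds: (0, 1/2). Value = 1/4
Step 4: sign = +, move right. Bounds: (1/4, 1/2). Value = 3/8
Step 5: sign = +, move right. Bounds: (3/8, 1/2). Value = 7/16
Step 6: sign = +, move right. Bounds: (7/16, 1/2). Value = 15/32
Step 7: sign = -, move left. Bounds: (7/16, 15/32). Value = 29/64
The surreal number with sign expansion +--+++- is 29/64.

29/64


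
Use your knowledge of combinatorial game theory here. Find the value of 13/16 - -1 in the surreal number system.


x = 13/16, y = -1
Converting to common denominator: 16
x = 13/16, y = -16/16
x - y = 13/16 - -1 = 29/16

29/16


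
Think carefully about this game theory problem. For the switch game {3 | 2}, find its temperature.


The game is {3 | 2}, a switch {a | b} with numbers a > b.
Cooling {a | b} by t gives {a - t | b + t}, which stops being hot when a - t = b + t, i.e. at t = (a - b)/2. So the temperature of a switch is (a - b)/2.
Temperature = (Left option - Right option) / 2
= (3 - (2)) / 2
= 1 / 2
= 1/2

1/2


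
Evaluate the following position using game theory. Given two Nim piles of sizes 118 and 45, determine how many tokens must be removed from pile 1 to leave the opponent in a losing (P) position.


Piles: 118 and 45
Current XOR: 118 XOR 45 = 91 (non-zero, so this is an N-position).
To make the XOR zero, we need to find a move that balances the piles.
For pile 1 (size 118): target = 118 XOR 91 = 45
We reduce pile 1 from 118 to 45.
Tokens removed: 118 - 45 = 73
Verification: 45 XOR 45 = 0

73


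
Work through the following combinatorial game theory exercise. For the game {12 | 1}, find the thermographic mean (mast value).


Game = {12 | 1}, a switch {a | b} with numbers a > b.
Its thermograph has left wall a - t and right wall b + t, which meet at t = (a - b)/2, where both equal (a + b)/2. So the mast (mean value) is at (a + b)/2.
Mean = (12 + (1))/2 = 13/2 = 13/2

13/2


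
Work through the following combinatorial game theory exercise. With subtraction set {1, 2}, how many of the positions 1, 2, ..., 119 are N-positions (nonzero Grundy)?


Subtraction set S = {1, 2}, so G(n) = n mod 3.
G(n) = 0 when n is a multiple of 3.
Multiples of 3 in [1, 119]: 39
N-positions (nonzero Grundy) = 119 - 39 = 80

80


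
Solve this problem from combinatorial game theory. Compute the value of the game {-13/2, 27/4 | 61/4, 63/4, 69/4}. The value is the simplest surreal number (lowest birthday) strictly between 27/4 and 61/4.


Left options: {-13/2, 27/4}, max = 27/4
Right options: {61/4, 63/4, 69/4}, min = 61/4
All options are numbers and max(Left) < min(Right), so by the simplicity theorem the value is the simplest (earliest-born) number strictly between 27/4 and 61/4.
Integers 7 through 15 all lie strictly between 27/4 and 61/4.
Among integers, the simplest (lowest birthday = smallest |n|; 0 is born on day 0, +-n on day n) is 7.
No non-integer in the interval can be simpler: if x is a non-integer in the interval, then floor(x) or ceil(x) also lies in the interval (the interval contains an integer), and both are proper prefixes of x's sign expansion, i.e. born earlier. So the game value is 7.
Game value = 7

7


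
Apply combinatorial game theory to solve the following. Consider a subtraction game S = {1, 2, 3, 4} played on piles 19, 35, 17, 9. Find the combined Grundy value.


Subtraction set: {1, 2, 3, 4}
For this subtraction set, G(n) = n mod 5 (period = max + 1 = 5).
Pile 1 (size 19): G(19) = 19 mod 5 = 4
Pile 2 (size 35): G(35) = 35 mod 5 = 0
Pile 3 (size 17): G(17) = 17 mod 5 = 2
Pile 4 (size 9): G(9) = 9 mod 5 = 4
Total Grundy value = XOR of all: 4 XOR 0 XOR 2 XOR 4 = 2

2


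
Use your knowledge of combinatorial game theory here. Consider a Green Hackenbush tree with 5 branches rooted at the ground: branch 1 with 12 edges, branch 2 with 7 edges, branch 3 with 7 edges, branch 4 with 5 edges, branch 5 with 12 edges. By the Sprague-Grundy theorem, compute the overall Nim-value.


The tree has 5 branches from the ground vertex.
In Green Hackenbush, the Nim-value of a simple path of length k is k.
Branch 1: length 12, Nim-value = 12
Branch 2: length 7, Nim-value = 7
Branch 3: length 7, Nim-value = 7
Branch 4: length 5, Nim-value = 5
Branch 5: length 12, Nim-value = 12
Total Nim-value = XOR of all branch values:
0 XOR 12 = 12
12 XOR 7 = 11
11 XOR 7 = 12
12 XOR 5 = 9
9 XOR 12 = 5
Nim-value of the tree = 5

5


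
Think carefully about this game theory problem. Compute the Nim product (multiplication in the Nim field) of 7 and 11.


Nim multiplication is bilinear over XOR: (u XOR v) * w = (u*w) XOR (v*w).
So we split each operand into its bit components and XOR the pairwise Nim products.
7 = 1 + 2 + 4 (as XOR of powers of 2).
11 = 1 + 2 + 8 (as XOR of powers of 2).
Using the standard Nim-product table on single bits:
  2*2 = 3,   2*4 = 8,   2*8 = 12,
  4*4 = 6,   4*8 = 11,  8*8 = 13,
and  1*x = x (identity), k*l = l*k (commutative).
Pairwise Nim products:
  1 * 1 = 1
  1 * 2 = 2
  1 * 8 = 8
  2 * 1 = 2
  2 * 2 = 3
  2 * 8 = 12
  4 * 1 = 4
  4 * 2 = 8
  4 * 8 = 11
XOR them: 1 XOR 2 XOR 8 XOR 2 XOR 3 XOR 12 XOR 4 XOR 8 XOR 11 = 1.
Result: 7 * 11 = 1 (in Nim).

1


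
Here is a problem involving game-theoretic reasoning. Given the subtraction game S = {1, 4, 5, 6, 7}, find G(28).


The subtraction set is S = {1, 4, 5, 6, 7}.
G(k) = mex{ G(k - s) : s in S, s <= k }. We compute iteratively: G(0) = 0.
G(1) = mex({0}) = 1
G(2) = mex({1}) = 0
G(3) = mex({0}) = 1
G(4) = mex({0, 1}) = 2
G(5) = mex({0, 1, 2}) = 3
G(6) = mex({0, 1, 3}) = 2
G(7) = mex({0, 1, 2}) = 3
G(8) = mex({0, 1, 2, 3}) = 4
G(9) = mex({0, 1, 2, 3, 4}) = 5
G(10) = mex({1, 2, 3, 5}) = 0
G(11) = mex({0, 2, 3}) = 1
G(12) = mex({1, 2, 3, 4}) = 0
G(13) = mex({0, 2, 3, 4, 5}) = 1
G(14) = mex({0, 1, 3, 4, 5}) = 2
G(15) = mex({0, 1, 2, 4, 5}) = 3
G(16) = mex({0, 1, 3, 5}) = 2
Observe that G(10)..G(16) = 0, 1, 0, 1, 2, 3, 2 repeats G(0)..G(6) = 0, 1, 0, 1, 2, 3, 2.
For k >= max(S) = 7, G(k) is determined by the previous 7 values G(k-7)..G(k-1); a window of 7 consecutive values has recurred shifted by 10, so by induction G(k + 10) = G(k) for all k >= 0: the sequence is periodic from the start with period 10.
One period: G(0..9) = 0, 1, 0, 1, 2, 3, 2, 3, 4, 5.
28 mod 10 = 8, so G(28) = G(8) = 4.

4


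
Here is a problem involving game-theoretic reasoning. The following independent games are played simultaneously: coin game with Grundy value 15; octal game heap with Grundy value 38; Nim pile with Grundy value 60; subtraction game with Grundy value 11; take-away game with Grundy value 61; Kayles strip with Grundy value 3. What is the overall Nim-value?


By the Sprague-Grundy theorem, the Grundy value of a sum of games is the XOR of individual Grundy values.
coin game: Grundy value = 15. Running XOR: 0 XOR 15 = 15
octal game heap: Grundy value = 38. Running XOR: 15 XOR 38 = 41
Nim pile: Grundy value = 60. Running XOR: 41 XOR 60 = 21
subtraction game: Grundy value = 11. Running XOR: 21 XOR 11 = 30
take-away game: Grundy value = 61. Running XOR: 30 XOR 61 = 35
Kayles strip: Grundy value = 3. Running XOR: 35 XOR 3 = 32
The combined Grundy value is 32.

32


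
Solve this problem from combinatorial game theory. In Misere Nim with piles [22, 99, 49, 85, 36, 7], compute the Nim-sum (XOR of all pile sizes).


We need the XOR (exclusive or) of all pile sizes.
After XOR-ing pile 1 (size 22): 0 XOR 22 = 22
After XOR-ing pile 2 (size 99): 22 XOR 99 = 117
After XOR-ing pile 3 (size 49): 117 XOR 49 = 68
After XOR-ing pile 4 (size 85): 68 XOR 85 = 17
After XOR-ing pile 5 (size 36): 17 XOR 36 = 53
After XOR-ing pile 6 (size 7): 53 XOR 7 = 50
The Nim-value of this position is 50.

50


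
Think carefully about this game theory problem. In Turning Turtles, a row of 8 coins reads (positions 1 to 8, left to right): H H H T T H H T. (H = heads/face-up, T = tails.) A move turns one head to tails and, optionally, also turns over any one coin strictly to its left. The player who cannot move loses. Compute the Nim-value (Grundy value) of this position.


Coins: H H H T T H H T
Key fact: a single head at position k behaves exactly like a Nim heap of size k (turning it to T and optionally flipping a coin at j < k corresponds to moving the heap from k to j, or to 0), and heads combine as a disjunctive sum (two heads at the same place would cancel, matching j XOR j = 0). So the Nim-value is the XOR of the 1-indexed positions of the heads.
Face-up positions (1-indexed): [1, 2, 3, 6, 7]
XOR 0 with 1: 0 XOR 1 = 1
XOR 1 with 2: 1 XOR 2 = 3
XOR 3 with 3: 3 XOR 3 = 0
XOR 0 with 6: 0 XOR 6 = 6
XOR 6 with 7: 6 XOR 7 = 1
Nim-value = 1

1


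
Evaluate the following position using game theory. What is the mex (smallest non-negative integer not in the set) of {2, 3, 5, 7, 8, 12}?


Set = {2, 3, 5, 7, 8, 12}
0 is NOT in the set. This is the mex.
mex = 0

0


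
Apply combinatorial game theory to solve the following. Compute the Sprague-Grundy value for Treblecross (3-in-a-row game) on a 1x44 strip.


Treblecross: place X on empty cells; 3-in-a-row wins.
Playing within two cells of an existing X lets the opponent win at once, so sensible play treats the cells i-2..i+2 around each X as dead. The player left with no safe cell loses, so this is a normal-play take-away game on strips of safe cells.
Placing X at cell i (0-indexed) of a strip of k safe cells leaves independent strips of sizes max(0, i-2) and max(0, k-i-3). Hence G(k) = mex{ G(max(0,i-2)) XOR G(max(0,k-i-3)) : 0 <= i < k }, with G(0) = 0.
G(1): splits (0,0):0^0=0 -> mex({0}) = 1
G(2): splits (0,0):0^0=0 -> mex({0}) = 1
G(3): splits (0,0):0^0=0 -> mex({0}) = 1
G(4): splits (0,1):0^1=1 (0,0):0^0=0 -> mex({0, 1}) = 2
G(5): splits (0,2):0^1=1 (0,1):0^1=1 (0,0):0^0=0 -> mex({0, 1}) = 2
G(6) = mex({1}) = 0
G(7) = mex({0, 1, 2}) = 3
G(8) = mex({0, 1, 2}) = 3
G(9) = mex({0, 2}) = 1
G(10) = mex({0, 2, 3}) = 1
G(11) = mex({0, 3}) = 1
G(12) = mex({1, 3}) = 0
G(13) = mex({0, 1, 2, 3}) = 4
G(14) = mex({0, 1, 2}) = 3
G(15) = mex({0, 1, 2}) = 3
G(16) = mex({0, 1, 2, 4}) = 3
G(17) = mex({0, 1, 3, 4}) = 2
G(18) = mex({0, 1, 3, 4}) = 2
G(19) = mex({0, 1, 3, 5}) = 2
G(20) = mex({0, 1, 2, 3, 5}) = 4
G(21) = mex({0, 1, 2, 3, 5}) = 4
G(22) = mex({1, 2, 6}) = 0
G(23) = mex({0, 1, 2, 3, 4, 6}) = 5
G(24) = mex({0, 1, 2, 3, 4}) = 5
G(25) = mex({0, 1, 3, 4, 7}) = 2
G(26) = mex({0, 1, 3, 4, 5, 7}) = 2
G(27) = mex({0, 1, 3, 5}) = 2
G(28) = mex({0, 1, 2, 5}) = 3
G(29) = mex({0, 1, 2, 4, 5, 6}) = 3
G(30) = mex({1, 2, 4, 6}) = 0
G(31) = mex({0, 1, 2, 3, 4, 6}) = 5
G(32) = mex({1, 2, 3, 4, 7}) = 0
G(33) = mex({0, 3, 7}) = 1
G(34) = mex({0, 2, 3, 5, 7}) = 1
G(35) = mex({0, 2, 3, 5, 6}) = 1
G(36) = mex({0, 1, 2, 5, 6}) = 3
G(37) = mex({0, 1, 2, 4, 5, 6}) = 3
G(38) = mex({0, 1, 2, 4}) = 3
G(39) = mex({0, 1, 2, 3, 4, 7}) = 5
G(40) = mex({0, 1, 2, 3, 4, 5, 7}) = 6
G(41) = mex({0, 1, 2, 3, 5, 7}) = 4
G(42) = mex({0, 1, 2, 3, 5, 6, 7}) = 4
G(43) = mex({0, 2, 3, 5, 6}) = 1
G(44) = mex({1, 2, 3, 4, 5, 6}) = 0
Therefore G(44) = 0.

0


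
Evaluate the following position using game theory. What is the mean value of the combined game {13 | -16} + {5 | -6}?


G1 = {13 | -16}, G2 = {5 | -6}
Each is a switch {a | b} with numbers a > b; its mean value is (a + b)/2, and mean value is additive over game sums: m(G1 + G2) = m(G1) + m(G2).
Mean of G1 = (13 + (-16))/2 = -3/2 = -3/2
Mean of G2 = (5 + (-6))/2 = -1/2 = -1/2
Mean of G1 + G2 = -3/2 + -1/2 = -2

-2


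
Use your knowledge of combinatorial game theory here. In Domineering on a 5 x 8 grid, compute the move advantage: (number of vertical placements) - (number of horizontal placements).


Board is 5 x 8 (rows x cols).
Left (vertical) placements: (rows-1) * cols = 4 * 8 = 32
Right (horizontal) placements: rows * (cols-1) = 5 * 7 = 35
Advantage = Left - Right = 32 - 35 = -3

-3


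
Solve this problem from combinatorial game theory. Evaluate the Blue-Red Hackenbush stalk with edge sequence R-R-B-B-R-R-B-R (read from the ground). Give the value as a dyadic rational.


Edges (from ground): R-R-B-B-R-R-B-R
By Berlekamp's sign-expansion rule, a Blue-Red Hackenbush stalk has the value of the surreal number whose sign sequence is the edge sequence with B -> + and R -> -.
Sign sequence: --++--+-
Trace the sign expansion in the surreal number tree, starting from 0:
Edge 1: R (sign -) -> bounds (-inf, 0), value = -1
Edge 2: R (sign -) -> bounds (-inf, -1), value = -2
Edge 3: B (sign +) -> bounds (-2, -1), value = -3/2
Edge 4: B (sign +) -> bounds (-3/2, -1), value = -5/4
Edge 5: R (sign -) -> bounds (-3/2, -5/4), value = -11/8
Edge 6: R (sign -) -> bounds (-3/2, -11/8), value = -23/16
Edge 7: B (sign +) -> bounds (-23/16, -11/8), value = -45/32
Edge 8: R (sign -) -> bounds (-23/16, -45/32), value = -91/64
Game value = -91/64

-91/64


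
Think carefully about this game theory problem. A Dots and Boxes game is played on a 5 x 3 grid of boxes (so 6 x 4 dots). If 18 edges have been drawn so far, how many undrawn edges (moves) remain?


Grid: 5 x 3 boxes, i.e. 6 rows and 4 columns of dots.
Horizontal edges: (rows + 1) * cols = 6 * 3 = 18
Vertical edges: rows * (cols + 1) = 5 * 4 = 20
Total edges: 18 + 20 = 38
Edges drawn: 18
Remaining: 38 - 18 = 20

20


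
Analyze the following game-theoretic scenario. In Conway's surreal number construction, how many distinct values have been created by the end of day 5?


Day 0: {|} = 0 is born. Count = 1.
Day n: the number of surreal numbers born by day n is 2^(n+1) - 1.
By day 0: 2^1 - 1 = 1
By day 1: 2^2 - 1 = 3
By day 2: 2^3 - 1 = 7
By day 3: 2^4 - 1 = 15
By day 4: 2^5 - 1 = 31
By day 5: 2^6 - 1 = 63
By day 5: 63 surreal numbers.

63


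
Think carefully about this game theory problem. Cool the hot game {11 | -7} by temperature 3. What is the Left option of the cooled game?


Original game: {11 | -7} (a switch {a | b} with a > b).
Cooling by t (for t below the temperature (a - b)/2 = 9) taxes each move by t: {a | b} cooled by t is {a - t | b + t}.
Cooling amount: t = 3
Cooled Left option: 11 - 3 = 8
Cooled Right option: -7 + 3 = -4
Cooled game: {8 | -4}
Left option = 8

8


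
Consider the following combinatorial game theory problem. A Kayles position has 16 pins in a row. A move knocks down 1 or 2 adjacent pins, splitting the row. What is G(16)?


Kayles: a move removes 1 or 2 adjacent pins from a contiguous row.
Removing pins from a row of k leaves two independent rows (a, b) with a + b = k - 1 (one pin) or a + b = k - 2 (two pins); an end removal gives a = 0.
By Sprague-Grundy, G(k) = mex{ G(a) XOR G(b) } over all these splits. G(0) = 0.
G(1): splits (0,0):0^0=0 -> mex({0}) = 1
G(2): splits (0,1):0^1=1 (0,0):0^0=0 -> mex({0, 1}) = 2
G(3): splits (0,2):0^2=2 (1,1):1^1=0 (0,1):0^1=1 -> mex({0, 1, 2}) = 3
G(4): splits (0,3):0^3=3 (1,2):1^2=3 (0,2):0^2=2 (1,1):1^1=0 -> mex({0, 2, 3}) = 1
G(5): splits (0,4):0^1=1 (1,3):1^3=2 (2,2):2^2=0 (0,3):0^3=3 (1,2):1^2=3 -> mex({0, 1, 2, 3}) = 4
G(6) = mex({0, 1, 2, 4}) = 3
G(7) = mex({0, 1, 3, 4, 5}) = 2
G(8) = mex({0, 2, 3, 5, 6}) = 1
G(9) = mex({0, 1, 2, 3, 6, 7}) = 4
G(10) = mex({0, 1, 3, 4, 5, 7}) = 2
G(11) = mex({0, 1, 2, 3, 4, 5}) = 6
G(12) = mex({0, 1, 2, 3, 5, 6, 7}) = 4
G(13) = mex({0, 2, 3, 4, 6, 7}) = 1
G(14) = mex({0, 1, 4, 5, 6, 7}) = 2
G(15) = mex({0, 1, 2, 3, 4, 5, 6}) = 7
G(16) = mex({0, 2, 3, 5, 6, 7}) = 1
Therefore G(16) = 1.

1


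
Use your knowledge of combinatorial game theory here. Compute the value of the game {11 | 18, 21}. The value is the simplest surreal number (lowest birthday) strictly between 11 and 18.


Left options: {11}, max = 11
Right options: {18, 21}, min = 18
All options are numbers and max(Left) < min(Right), so by the simplicity theorem the value is the simplest (earliest-born) number strictly between 11 and 18.
Integers 12 through 17 all lie strictly between 11 and 18.
Among integers, the simplest (lowest birthday = smallest |n|; 0 is born on day 0, +-n on day n) is 12.
No non-integer in the interval can be simpler: if x is a non-integer in the interval, then floor(x) or ceil(x) also lies in the interval (the interval contains an integer), and both are proper prefixes of x's sign expansion, i.e. born earlier. So the game value is 12.
Game value = 12

12


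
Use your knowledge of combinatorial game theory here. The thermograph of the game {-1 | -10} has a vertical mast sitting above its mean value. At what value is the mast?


Game = {-1 | -10}, a switch {a | b} with numbers a > b.
Its thermograph has left wall a - t and right wall b + t, which meet at t = (a - b)/2, where both equal (a + b)/2. So the mast (mean value) is at (a + b)/2.
Mean = (-1 + (-10))/2 = -11/2 = -11/2

-11/2


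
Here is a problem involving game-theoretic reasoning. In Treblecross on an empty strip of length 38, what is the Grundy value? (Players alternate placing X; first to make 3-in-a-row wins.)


Treblecross: place X on empty cells; 3-in-a-row wins.
Playing within two cells of an existing X lets the opponent win at once, so sensible play treats the cells i-2..i+2 around each X as dead. The player left with no safe cell loses, so this is a normal-play take-away game on strips of safe cells.
Placing X at cell i (0-indexed) of a strip of k safe cells leaves independent strips of sizes max(0, i-2) and max(0, k-i-3). Hence G(k) = mex{ G(max(0,i-2)) XOR G(max(0,k-i-3)) : 0 <= i < k }, with G(0) = 0.
G(1): splits (0,0):0^0=0 -> mex({0}) = 1
G(2): splits (0,0):0^0=0 -> mex({0}) = 1
G(3): splits (0,0):0^0=0 -> mex({0}) = 1
G(4): splits (0,1):0^1=1 (0,0):0^0=0 -> mex({0, 1}) = 2
G(5): splits (0,2):0^1=1 (0,1):0^1=1 (0,0):0^0=0 -> mex({0, 1}) = 2
G(6) = mex({1}) = 0
G(7) = mex({0, 1, 2}) = 3
G(8) = mex({0, 1, 2}) = 3
G(9) = mex({0, 2}) = 1
G(10) = mex({0, 2, 3}) = 1
G(11) = mex({0, 3}) = 1
G(12) = mex({1, 3}) = 0
G(13) = mex({0, 1, 2, 3}) = 4
G(14) = mex({0, 1, 2}) = 3
G(15) = mex({0, 1, 2}) = 3
G(16) = mex({0, 1, 2, 4}) = 3
G(17) = mex({0, 1, 3, 4}) = 2
G(18) = mex({0, 1, 3, 4}) = 2
G(19) = mex({0, 1, 3, 5}) = 2
G(20) = mex({0, 1, 2, 3, 5}) = 4
G(21) = mex({0, 1, 2, 3, 5}) = 4
G(22) = mex({1, 2, 6}) = 0
G(23) = mex({0, 1, 2, 3, 4, 6}) = 5
G(24) = mex({0, 1, 2, 3, 4}) = 5
G(25) = mex({0, 1, 3, 4, 7}) = 2
G(26) = mex({0, 1, 3, 4, 5, 7}) = 2
G(27) = mex({0, 1, 3, 5}) = 2
G(28) = mex({0, 1, 2, 5}) = 3
G(29) = mex({0, 1, 2, 4, 5, 6}) = 3
G(30) = mex({1, 2, 4, 6}) = 0
G(31) = mex({0, 1, 2, 3, 4, 6}) = 5
G(32) = mex({1, 2, 3, 4, 7}) = 0
G(33) = mex({0, 3, 7}) = 1
G(34) = mex({0, 2, 3, 5, 7}) = 1
G(35) = mex({0, 2, 3, 5, 6}) = 1
G(36) = mex({0, 1, 2, 5, 6}) = 3
G(37) = mex({0, 1, 2, 4, 5, 6}) = 3
G(38) = mex({0, 1, 2, 4}) = 3
Therefore G(38) = 3.

3


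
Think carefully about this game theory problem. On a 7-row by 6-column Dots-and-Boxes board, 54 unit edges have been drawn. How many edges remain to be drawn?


Grid: 7 x 6 boxes, i.e. 8 rows and 7 columns of dots.
Horizontal edges: (rows + 1) * cols = 8 * 6 = 48
Vertical edges: rows * (cols + 1) = 7 * 7 = 49
Total edges: 48 + 49 = 97
Edges drawn: 54
Remaining: 97 - 54 = 43

43


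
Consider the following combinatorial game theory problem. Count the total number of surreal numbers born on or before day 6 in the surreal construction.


Day 0: {|} = 0 is born. Count = 1.
Day n: the number of surreal numbers born by day n is 2^(n+1) - 1.
By day 0: 2^1 - 1 = 1
By day 1: 2^2 - 1 = 3
By day 2: 2^3 - 1 = 7
By day 3: 2^4 - 1 = 15
By day 4: 2^5 - 1 = 31
By day 5: 2^6 - 1 = 63
By day 6: 2^7 - 1 = 127
By day 6: 127 surreal numbers.

127


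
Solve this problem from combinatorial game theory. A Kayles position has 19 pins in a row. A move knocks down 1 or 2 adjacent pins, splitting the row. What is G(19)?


Kayles: a move removes 1 or 2 adjacent pins from a contiguous row.
Removing pins from a row of k leaves two independent rows (a, b) with a + b = k - 1 (one pin) or a + b = k - 2 (two pins); an end removal gives a = 0.
By Sprague-Grundy, G(k) = mex{ G(a) XOR G(b) } over all these splits. G(0) = 0.
G(1): splits (0,0):0^0=0 -> mex({0}) = 1
G(2): splits (0,1):0^1=1 (0,0):0^0=0 -> mex({0, 1}) = 2
G(3): splits (0,2):0^2=2 (1,1):1^1=0 (0,1):0^1=1 -> mex({0, 1, 2}) = 3
G(4): splits (0,3):0^3=3 (1,2):1^2=3 (0,2):0^2=2 (1,1):1^1=0 -> mex({0, 2, 3}) = 1
G(5): splits (0,4):0^1=1 (1,3):1^3=2 (2,2):2^2=0 (0,3):0^3=3 (1,2):1^2=3 -> mex({0, 1, 2, 3}) = 4
G(6) = mex({0, 1, 2, 4}) = 3
G(7) = mex({0, 1, 3, 4, 5}) = 2
G(8) = mex({0, 2, 3, 5, 6}) = 1
G(9) = mex({0, 1, 2, 3, 6, 7}) = 4
G(10) = mex({0, 1, 3, 4, 5, 7}) = 2
G(11) = mex({0, 1, 2, 3, 4, 5}) = 6
G(12) = mex({0, 1, 2, 3, 5, 6, 7}) = 4
G(13) = mex({0, 2, 3, 4, 6, 7}) = 1
G(14) = mex({0, 1, 4, 5, 6, 7}) = 2
G(15) = mex({0, 1, 2, 3, 4, 5, 6}) = 7
G(16) = mex({0, 2, 3, 5, 6, 7}) = 1
G(17) = mex({0, 1, 2, 3, 5, 6, 7}) = 4
G(18) = mex({0, 1, 2, 4, 5, 6}) = 3
G(19) = mex({0, 1, 3, 4, 5, 7}) = 2
Therefore G(19) = 2.

2


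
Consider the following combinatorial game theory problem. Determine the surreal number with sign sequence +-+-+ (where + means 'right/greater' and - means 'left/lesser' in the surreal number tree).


Sign expansion: +-+-+
Rule: track bounds (lo, hi), initially (-inf, +inf). On '+', the current value becomes lo and we move to the simplest number in (value, hi): value + 1 if hi = +inf, otherwise the midpoint (value + hi)/2. On '-', the current value becomes hi and we move to value - 1 if lo = -inf, otherwise the midpoint (lo + value)/2.
Start at 0.
Step 1: sign = +, move right. Bounds: (0, +inf). Value = 1
Step 2: sign = -, move left. Bounds: (0, 1). Value = 1/2
Step 3: sign = +, move right. Bounds: (1/2, 1). Value = 3/4
Step 4: sign = -, move left. Bounds: (1/2, 3/4). Value = 5/8
Step 5: sign = +, move right. Bounds: (5/8, 3/4). Value = 11/16
The surreal number with sign expansion +-+-+ is 11/16.

11/16


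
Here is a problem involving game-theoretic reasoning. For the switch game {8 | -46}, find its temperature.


The game is {8 | -46}, a switch {a | b} with numbers a > b.
Cooling {a | b} by t gives {a - t | b + t}, which stops being hot when a - t = b + t, i.e. at t = (a - b)/2. So the temperature of a switch is (a - b)/2.
Temperature = (Left option - Right option) / 2
= (8 - (-46)) / 2
= 54 / 2
= 27

27


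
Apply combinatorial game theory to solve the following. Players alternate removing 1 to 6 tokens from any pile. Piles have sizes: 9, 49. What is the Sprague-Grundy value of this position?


Subtraction set: {1, 2, 3, 4, 5, 6}
For this subtraction set, G(n) = n mod 7 (period = max + 1 = 7).
Pile 1 (size 9): G(9) = 9 mod 7 = 2
Pile 2 (size 49): G(49) = 49 mod 7 = 0
Total Grundy value = XOR of all: 2 XOR 0 = 2

2


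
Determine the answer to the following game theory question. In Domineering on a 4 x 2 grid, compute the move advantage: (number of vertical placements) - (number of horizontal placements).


Board is 4 x 2 (rows x cols).
Left (vertical) placements: (rows-1) * cols = 3 * 2 = 6
Right (horizontal) placements: rows * (cols-1) = 4 * 1 = 4
Advantage = Left - Right = 6 - 4 = 2

2


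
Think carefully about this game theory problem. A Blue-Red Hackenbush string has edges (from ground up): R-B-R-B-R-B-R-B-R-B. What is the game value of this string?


Edges (from ground): R-B-R-B-R-B-R-B-R-B
By Berlekamp's sign-expansion rule, a Blue-Red Hackenbush stalk has the value of the surreal number whose sign sequence is the edge sequence with B -> + and R -> -.
Sign sequence: -+-+-+-+-+
Trace the sign expansion in the surreal number tree, starting from 0:
Edge 1: R (sign -) -> bounds (-inf, 0), value = -1
Edge 2: B (sign +) -> bounds (-1, 0), value = -1/2
Edge 3: R (sign -) -> bounds (-1, -1/2), value = -3/4
Edge 4: B (sign +) -> bounds (-3/4, -1/2), value = -5/8
Edge 5: R (sign -) -> bounds (-3/4, -5/8), value = -11/16
Edge 6: B (sign +) -> bounds (-11/16, -5/8), value = -21/32
Edge 7: R (sign -) -> bounds (-11/16, -21/32), value = -43/64
Edge 8: B (sign +) -> bounds (-43/64, -21/32), value = -85/128
Edge 9: R (sign -) -> bounds (-43/64, -85/128), value = -171/256
Edge 10: B (sign +) -> bounds (-171/256, -85/128), value = -341/512
Game value = -341/512

-341/512


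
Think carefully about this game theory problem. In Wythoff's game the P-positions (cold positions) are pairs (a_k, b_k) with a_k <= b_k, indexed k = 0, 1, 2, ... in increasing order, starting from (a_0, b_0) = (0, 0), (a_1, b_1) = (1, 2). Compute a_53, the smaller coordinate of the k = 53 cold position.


By Wythoff's theorem, a_k = floor(k * phi) and b_k = floor(k * phi^2) = a_k + k, where phi = (1 + sqrt(5))/2 is the golden ratio.
phi = (1 + sqrt(5))/2 = 1.618034
k = 53
k * phi = 53 * 1.618034 = 85.755801
a_53 = floor(k * phi) = 85

85


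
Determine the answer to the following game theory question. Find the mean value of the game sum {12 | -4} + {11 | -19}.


G1 = {12 | -4}, G2 = {11 | -19}
Each is a switch {a | b} with numbers a > b; its mean value is (a + b)/2, and mean value is additive over game sums: m(G1 + G2) = m(G1) + m(G2).
Mean of G1 = (12 + (-4))/2 = 8/2 = 4
Mean of G2 = (11 + (-19))/2 = -8/2 = -4
Mean of G1 + G2 = 4 + -4 = 0

0


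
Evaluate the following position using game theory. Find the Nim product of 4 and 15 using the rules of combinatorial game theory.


Nim multiplication is bilinear over XOR: (u XOR v) * w = (u*w) XOR (v*w).
So we split each operand into its bit components and XOR the pairwise Nim products.
4 = 4 (as XOR of powers of 2).
15 = 1 + 2 + 4 + 8 (as XOR of powers of 2).
Using the standard Nim-product table on single bits:
  2*2 = 3,   2*4 = 8,   2*8 = 12,
  4*4 = 6,   4*8 = 11,  8*8 = 13,
and  1*x = x (identity), k*l = l*k (commutative).
Pairwise Nim products:
  4 * 1 = 4
  4 * 2 = 8
  4 * 4 = 6
  4 * 8 = 11
XOR them: 4 XOR 8 XOR 6 XOR 11 = 1.
Result: 4 * 15 = 1 (in Nim).

1


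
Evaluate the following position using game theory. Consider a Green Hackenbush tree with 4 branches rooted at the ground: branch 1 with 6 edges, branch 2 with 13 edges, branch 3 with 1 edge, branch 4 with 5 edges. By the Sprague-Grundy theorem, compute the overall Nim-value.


The tree has 4 branches from the ground vertex.
In Green Hackenbush, the Nim-value of a simple path of length k is k.
Branch 1: length 6, Nim-value = 6
Branch 2: length 13, Nim-value = 13
Branch 3: length 1, Nim-value = 1
Branch 4: length 5, Nim-value = 5
Total Nim-value = XOR of all branch values:
0 XOR 6 = 6
6 XOR 13 = 11
11 XOR 1 = 10
10 XOR 5 = 15
Nim-value of the tree = 15

15


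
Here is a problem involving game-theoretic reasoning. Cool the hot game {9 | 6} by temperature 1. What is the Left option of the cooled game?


Original game: {9 | 6} (a switch {a | b} with a > b).
Cooling by t (for t below the temperature (a - b)/2 = 3/2) taxes each move by t: {a | b} cooled by t is {a - t | b + t}.
Cooling amount: t = 1
Cooled Left option: 9 - 1 = 8
Cooled Right option: 6 + 1 = 7
Cooled game: {8 | 7}
Left option = 8

8


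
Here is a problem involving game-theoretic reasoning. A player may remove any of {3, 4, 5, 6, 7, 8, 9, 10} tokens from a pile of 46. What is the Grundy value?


The subtraction set is S = {3, 4, 5, 6, 7, 8, 9, 10}.
G(k) = mex{ G(k - s) : s in S, s <= k }. We compute iteratively: G(0) = 0.
G(1) = mex({}) = 0
G(2) = mex({}) = 0
G(3) = mex({0}) = 1
G(4) = mex({0}) = 1
G(5) = mex({0}) = 1
G(6) = mex({0, 1}) = 2
G(7) = mex({0, 1}) = 2
G(8) = mex({0, 1}) = 2
G(9) = mex({0, 1, 2}) = 3
G(10) = mex({0, 1, 2}) = 3
G(11) = mex({0, 1, 2}) = 3
G(12) = mex({0, 1, 2, 3}) = 4
G(13) = mex({1, 2, 3}) = 0
G(14) = mex({1, 2, 3}) = 0
G(15) = mex({1, 2, 3, 4}) = 0
G(16) = mex({0, 2, 3, 4}) = 1
G(17) = mex({0, 2, 3, 4}) = 1
G(18) = mex({0, 2, 3, 4}) = 1
G(19) = mex({0, 1, 3, 4}) = 2
G(20) = mex({0, 1, 3, 4}) = 2
G(21) = mex({0, 1, 3, 4}) = 2
G(22) = mex({0, 1, 2, 4}) = 3
Observe that G(13)..G(22) = 0, 0, 0, 1, 1, 1, 2, 2, 2, 3 repeats G(0)..G(9) = 0, 0, 0, 1, 1, 1, 2, 2, 2, 3.
For k >= max(S) = 10, G(k) is determined by the previous 10 values G(k-10)..G(k-1); a window of 10 consecutive values has recurred shifted by 13, so by induction G(k + 13) = G(k) for all k >= 0: the sequence is periodic from the start with period 13.
One period: G(0..12) = 0, 0, 0, 1, 1, 1, 2, 2, 2, 3, 3, 3, 4.
46 mod 13 = 7, so G(46) = G(7) = 2.

2


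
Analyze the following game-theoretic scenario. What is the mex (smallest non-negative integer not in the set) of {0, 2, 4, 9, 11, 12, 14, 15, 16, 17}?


Set = {0, 2, 4, 9, 11, 12, 14, 15, 16, 17}
0 is in the set.
1 is NOT in the set. This is the mex.
mex = 1

1


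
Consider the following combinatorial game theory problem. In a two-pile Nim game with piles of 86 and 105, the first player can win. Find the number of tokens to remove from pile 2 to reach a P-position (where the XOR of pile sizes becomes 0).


Piles: 86 and 105
Current XOR: 86 XOR 105 = 63 (non-zero, so this is an N-position).
To make the XOR zero, we need to find a move that balances the piles.
For pile 2 (size 105): target = 105 XOR 63 = 86
We reduce pile 2 from 105 to 86.
Tokens removed: 105 - 86 = 19
Verification: 86 XOR 86 = 0

19


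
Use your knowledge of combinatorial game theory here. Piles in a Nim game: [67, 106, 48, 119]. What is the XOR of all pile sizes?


We need the XOR (exclusive or) of all pile sizes.
After XOR-ing pile 1 (size 67): 0 XOR 67 = 67
After XOR-ing pile 2 (size 106): 67 XOR 106 = 41
After XOR-ing pile 3 (size 48): 41 XOR 48 = 25
After XOR-ing pile 4 (size 119): 25 XOR 119 = 110
The Nim-value of this position is 110.

110


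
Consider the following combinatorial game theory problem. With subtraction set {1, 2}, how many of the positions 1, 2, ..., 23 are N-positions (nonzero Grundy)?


Subtraction set S = {1, 2}, so G(n) = n mod 3.
G(n) = 0 when n is a multiple of 3.
Multiples of 3 in [1, 23]: 7
N-positions (nonzero Grundy) = 23 - 7 = 16

16


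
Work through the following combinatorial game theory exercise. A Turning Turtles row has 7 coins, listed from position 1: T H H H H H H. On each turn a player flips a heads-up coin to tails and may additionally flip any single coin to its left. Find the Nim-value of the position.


Coins: T H H H H H H
Key fact: a single head at position k behaves exactly like a Nim heap of size k (turning it to T and optionally flipping a coin at j < k corresponds to moving the heap from k to j, or to 0), and heads combine as a disjunctive sum (two heads at the same place would cancel, matching j XOR j = 0). So the Nim-value is the XOR of the 1-indexed positions of the heads.
Face-up positions (1-indexed): [2, 3, 4, 5, 6, 7]
XOR 0 with 2: 0 XOR 2 = 2
XOR 2 with 3: 2 XOR 3 = 1
XOR 1 with 4: 1 XOR 4 = 5
XOR 5 with 5: 5 XOR 5 = 0
XOR 0 with 6: 0 XOR 6 = 6
XOR 6 with 7: 6 XOR 7 = 1
Nim-value = 1

1


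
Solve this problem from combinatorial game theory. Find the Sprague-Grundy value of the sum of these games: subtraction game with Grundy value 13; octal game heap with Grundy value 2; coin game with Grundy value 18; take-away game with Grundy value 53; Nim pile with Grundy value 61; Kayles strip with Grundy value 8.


By the Sprague-Grundy theorem, the Grundy value of a sum of games is the XOR of individual Grundy values.
subtraction game: Grundy value = 13. Running XOR: 0 XOR 13 = 13
octal game heap: Grundy value = 2. Running XOR: 13 XOR 2 = 15
coin game: Grundy value = 18. Running XOR: 15 XOR 18 = 29
take-away game: Grundy value = 53. Running XOR: 29 XOR 53 = 40
Nim pile: Grundy value = 61. Running XOR: 40 XOR 61 = 21
Kayles strip: Grundy value = 8. Running XOR: 21 XOR 8 = 29
The combined Grundy value is 29.

29


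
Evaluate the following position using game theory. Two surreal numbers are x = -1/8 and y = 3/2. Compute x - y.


x = -1/8, y = 3/2
Converting to common denominator: 8
x = -1/8, y = 12/8
x - y = -1/8 - 3/2 = -13/8

-13/8


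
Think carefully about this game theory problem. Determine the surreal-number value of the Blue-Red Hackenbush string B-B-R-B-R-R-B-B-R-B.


Edges (from ground): B-B-R-B-R-R-B-B-R-B
By Berlekamp's sign-expansion rule, a Blue-Red Hackenbush stalk has the value of the surreal number whose sign sequence is the edge sequence with B -> + and R -> -.
Sign sequence: ++-+--++-+
Trace the sign expansion in the surreal number tree, starting from 0:
Edge 1: B (sign +) -> bounds (0, +inf), value = 1
Edge 2: B (sign +) -> bounds (1, +inf), value = 2
Edge 3: R (sign -) -> bounds (1, 2), value = 3/2
Edge 4: B (sign +) -> bounds (3/2, 2), value = 7/4
Edge 5: R (sign -) -> bounds (3/2, 7/4), value = 13/8
Edge 6: R (sign -) -> bounds (3/2, 13/8), value = 25/16
Edge 7: B (sign +) -> bounds (25/16, 13/8), value = 51/32
Edge 8: B (sign +) -> bounds (51/32, 13/8), value = 103/64
Edge 9: R (sign -) -> bounds (51/32, 103/64), value = 205/128
Edge 10: B (sign +) -> bounds (205/128, 103/64), value = 411/256
Game value = 411/256

411/256


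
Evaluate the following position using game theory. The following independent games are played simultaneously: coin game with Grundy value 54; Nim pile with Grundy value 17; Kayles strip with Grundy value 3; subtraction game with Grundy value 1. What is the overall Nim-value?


By the Sprague-Grundy theorem, the Grundy value of a sum of games is the XOR of individual Grundy values.
coin game: Grundy value = 54. Running XOR: 0 XOR 54 = 54
Nim pile: Grundy value = 17. Running XOR: 54 XOR 17 = 39
Kayles strip: Grundy value = 3. Running XOR: 39 XOR 3 = 36
subtraction game: Grundy value = 1. Running XOR: 36 XOR 1 = 37
The combined Grundy value is 37.

37


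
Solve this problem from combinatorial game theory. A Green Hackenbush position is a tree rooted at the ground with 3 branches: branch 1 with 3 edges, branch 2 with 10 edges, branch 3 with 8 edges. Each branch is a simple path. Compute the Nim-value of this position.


The tree has 3 branches from the ground vertex.
In Green Hackenbush, the Nim-value of a simple path of length k is k.
Branch 1: length 3, Nim-value = 3
Branch 2: length 10, Nim-value = 10
Branch 3: length 8, Nim-value = 8
Total Nim-value = XOR of all branch values:
0 XOR 3 = 3
3 XOR 10 = 9
9 XOR 8 = 1
Nim-value of the tree = 1

1


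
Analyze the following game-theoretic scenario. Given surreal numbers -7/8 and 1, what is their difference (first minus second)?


x = -7/8, y = 1
Converting to common denominator: 8
x = -7/8, y = 8/8
x - y = -7/8 - 1 = -15/8

-15/8


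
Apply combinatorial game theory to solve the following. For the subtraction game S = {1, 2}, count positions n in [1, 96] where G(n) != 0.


Subtraction set S = {1, 2}, so G(n) = n mod 3.
G(n) = 0 when n is a multiple of 3.
Multiples of 3 in [1, 96]: 32
N-positions (nonzero Grundy) = 96 - 32 = 64

64


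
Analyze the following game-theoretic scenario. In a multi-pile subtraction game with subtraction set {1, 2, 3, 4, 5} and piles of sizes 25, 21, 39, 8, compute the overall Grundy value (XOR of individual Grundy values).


Subtraction set: {1, 2, 3, 4, 5}
For this subtraction set, G(n) = n mod 6 (period = max + 1 = 6).
Pile 1 (size 25): G(25) = 25 mod 6 = 1
Pile 2 (size 21): G(21) = 21 mod 6 = 3
Pile 3 (size 39): G(39) = 39 mod 6 = 3
Pile 4 (size 8): G(8) = 8 mod 6 = 2
Total Grundy value = XOR of all: 1 XOR 3 XOR 3 XOR 2 = 3

3
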